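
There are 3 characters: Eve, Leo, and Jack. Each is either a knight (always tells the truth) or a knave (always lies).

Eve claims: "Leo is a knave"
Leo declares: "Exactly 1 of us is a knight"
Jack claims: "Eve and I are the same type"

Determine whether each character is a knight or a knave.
Eve is a knight.
Leo is a knave.
Jack is a knight.

Verification:
- Eve (knight) says "Leo is a knave" - this is TRUE because Leo is a knave.
- Leo (knave) says "Exactly 1 of us is a knight" - this is FALSE (a lie) because there are 2 knights.
- Jack (knight) says "Eve and I are the same type" - this is TRUE because Jack is a knight and Eve is a knight.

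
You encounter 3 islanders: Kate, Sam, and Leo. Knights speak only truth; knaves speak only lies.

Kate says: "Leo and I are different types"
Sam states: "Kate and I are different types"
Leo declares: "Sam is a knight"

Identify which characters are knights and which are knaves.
Kate is a knave.
Sam is a knave.
Leo is a knave.

Verification:
- Kate (knave) says "Leo and I are different types" - this is FALSE (a lie) because Kate is a knave and Leo is a knave.
- Sam (knave) says "Kate and I are different types" - this is FALSE (a lie) because Sam is a knave and Kate is a knave.
- Leo (knave) says "Sam is a knight" - this is FALSE (a lie) because Sam is a knave.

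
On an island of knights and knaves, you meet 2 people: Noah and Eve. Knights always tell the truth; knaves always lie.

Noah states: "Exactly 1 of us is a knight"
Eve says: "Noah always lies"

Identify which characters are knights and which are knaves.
Noah is a knight.
Eve is a knave.

Verification:
- Noah (knight) says "Exactly 1 of us is a knight" - this is TRUE because there are 1 knights.
- Eve (knave) says "Noah always lies" - this is FALSE (a lie) because Noah is a knight.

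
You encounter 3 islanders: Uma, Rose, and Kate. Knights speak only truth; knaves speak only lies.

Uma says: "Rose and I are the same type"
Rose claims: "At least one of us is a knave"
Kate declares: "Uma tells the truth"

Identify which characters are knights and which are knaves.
Uma is a knave.
Rose is a knight.
Kate is a knave.

Verification:
- Uma (knave) says "Rose and I are the same type" - this is FALSE (a lie) because Uma is a knave and Rose is a knight.
- Rose (knight) says "At least one of us is a knave" - this is TRUE because Uma and Kate are knaves.
- Kate (knave) says "Uma tells the truth" - this is FALSE (a lie) because Uma is a knave.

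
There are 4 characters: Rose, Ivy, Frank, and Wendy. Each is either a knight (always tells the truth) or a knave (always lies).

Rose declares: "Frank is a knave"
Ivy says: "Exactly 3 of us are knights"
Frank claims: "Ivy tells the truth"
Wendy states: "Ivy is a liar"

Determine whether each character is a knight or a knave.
Rose is a knight.
Ivy is a knave.
Frank is a knave.
Wendy is a knight.

Verification:
- Rose (knight) says "Frank is a knave" - this is TRUE because Frank is a knave.
- Ivy (knave) says "Exactly 3 of us are knights" - this is FALSE (a lie) because there are 2 knights.
- Frank (knave) says "Ivy tells the truth" - this is FALSE (a lie) because Ivy is a knave.
- Wendy (knight) says "Ivy is a liar" - this is TRUE because Ivy is a knave.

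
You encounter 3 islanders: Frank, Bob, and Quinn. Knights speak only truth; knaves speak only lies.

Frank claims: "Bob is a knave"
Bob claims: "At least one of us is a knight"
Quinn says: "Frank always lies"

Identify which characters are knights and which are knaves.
Frank is a knave.
Bob is a knight.
Quinn is a knight.

Verification:
- Frank (knave) says "Bob is a knave" - this is FALSE (a lie) because Bob is a knight.
- Bob (knight) says "At least one of us is a knight" - this is TRUE because Bob and Quinn are knights.
- Quinn (knight) says "Frank always lies" - this is TRUE because Frank is a knave.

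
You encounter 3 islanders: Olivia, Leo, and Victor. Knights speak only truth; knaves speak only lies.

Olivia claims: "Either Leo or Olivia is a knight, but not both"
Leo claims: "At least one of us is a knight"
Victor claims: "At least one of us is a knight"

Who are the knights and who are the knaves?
Olivia is a knave.
Leo is a knave.
Victor is a knave.

Verification:
- Olivia (knave) says "Either Leo or Olivia is a knight, but not both" - this is FALSE (a lie) because Leo is a knave and Olivia is a knave.
- Leo (knave) says "At least one of us is a knight" - this is FALSE (a lie) because no one is a knight.
- Victor (knave) says "At least one of us is a knight" - this is FALSE (a lie) because no one is a knight.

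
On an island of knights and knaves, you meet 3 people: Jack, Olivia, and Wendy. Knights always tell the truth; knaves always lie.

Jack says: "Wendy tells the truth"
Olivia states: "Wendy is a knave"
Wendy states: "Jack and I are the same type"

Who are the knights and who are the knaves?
Jack is a knight.
Olivia is a knave.
Wendy is a knight.

Verification:
- Jack (knight) says "Wendy tells the truth" - this is TRUE because Wendy is a knight.
- Olivia (knave) says "Wendy is a knave" - this is FALSE (a lie) because Wendy is a knight.
- Wendy (knight) says "Jack and I are the same type" - this is TRUE because Wendy is a knight and Jack is a knight.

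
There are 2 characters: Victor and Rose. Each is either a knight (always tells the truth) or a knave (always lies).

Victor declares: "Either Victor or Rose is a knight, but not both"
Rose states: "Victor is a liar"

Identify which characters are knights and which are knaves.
Victor is a knight.
Rose is a knave.

Verification:
- Victor (knight) says "Either Victor or Rose is a knight, but not both" - this is TRUE because Victor is a knight and Rose is a knave.
- Rose (knave) says "Victor is a liar" - this is FALSE (a lie) because Victor is a knight.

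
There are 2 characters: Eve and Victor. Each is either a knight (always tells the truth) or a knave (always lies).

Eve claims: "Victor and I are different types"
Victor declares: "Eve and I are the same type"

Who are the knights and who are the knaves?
Eve is a knight.
Victor is a knave.

Verification:
- Eve (knight) says "Victor and I are different types" - this is TRUE because Eve is a knight and Victor is a knave.
- Victor (knave) says "Eve and I are the same type" - this is FALSE (a lie) because Victor is a knave and Eve is a knight.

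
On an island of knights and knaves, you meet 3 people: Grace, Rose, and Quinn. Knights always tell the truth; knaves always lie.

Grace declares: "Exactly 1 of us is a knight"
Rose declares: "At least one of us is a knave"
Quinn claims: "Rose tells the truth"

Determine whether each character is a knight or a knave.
Grace is a knave.
Rose is a knight.
Quinn is a knight.

Verification:
- Grace (knave) says "Exactly 1 of us is a knight" - this is FALSE (a lie) because there are 2 knights.
- Rose (knight) says "At least one of us is a knave" - this is TRUE because Grace is a knave.
- Quinn (knight) says "Rose tells the truth" - this is TRUE because Rose is a knight.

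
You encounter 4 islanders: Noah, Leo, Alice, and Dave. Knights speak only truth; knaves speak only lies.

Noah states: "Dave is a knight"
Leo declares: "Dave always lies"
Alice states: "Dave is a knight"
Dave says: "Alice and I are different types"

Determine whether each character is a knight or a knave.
Noah is a knave.
Leo is a knight.
Alice is a knave.
Dave is a knave.

Verification:
- Noah (knave) says "Dave is a knight" - this is FALSE (a lie) because Dave is a knave.
- Leo (knight) says "Dave always lies" - this is TRUE because Dave is a knave.
- Alice (knave) says "Dave is a knight" - this is FALSE (a lie) because Dave is a knave.
- Dave (knave) says "Alice and I are different types" - this is FALSE (a lie) because Dave is a knave and Alice is a knave.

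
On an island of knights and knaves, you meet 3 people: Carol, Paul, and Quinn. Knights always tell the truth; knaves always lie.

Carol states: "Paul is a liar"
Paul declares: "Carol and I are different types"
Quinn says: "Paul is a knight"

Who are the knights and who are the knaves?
Carol is a knave.
Paul is a knight.
Quinn is a knight.

Verification:
- Carol (knave) says "Paul is a liar" - this is FALSE (a lie) because Paul is a knight.
- Paul (knight) says "Carol and I are different types" - this is TRUE because Paul is a knight and Carol is a knave.
- Quinn (knight) says "Paul is a knight" - this is TRUE because Paul is a knight.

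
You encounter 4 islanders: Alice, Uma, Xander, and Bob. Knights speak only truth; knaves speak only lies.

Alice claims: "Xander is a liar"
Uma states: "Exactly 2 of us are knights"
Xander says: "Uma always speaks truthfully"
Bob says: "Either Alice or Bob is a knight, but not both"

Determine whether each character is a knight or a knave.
Alice is a knave.
Uma is a knight.
Xander is a knight.
Bob is a knave.

Verification:
- Alice (knave) says "Xander is a liar" - this is FALSE (a lie) because Xander is a knight.
- Uma (knight) says "Exactly 2 of us are knights" - this is TRUE because there are 2 knights.
- Xander (knight) says "Uma always speaks truthfully" - this is TRUE because Uma is a knight.
- Bob (knave) says "Either Alice or Bob is a knight, but not both" - this is FALSE (a lie) because Alice is a knave and Bob is a knave.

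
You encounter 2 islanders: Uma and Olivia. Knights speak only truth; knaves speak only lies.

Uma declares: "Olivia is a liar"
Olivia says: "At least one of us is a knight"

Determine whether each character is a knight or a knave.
Uma is a knave.
Olivia is a knight.

Verification:
- Uma (knave) says "Olivia is a liar" - this is FALSE (a lie) because Olivia is a knight.
- Olivia (knight) says "At least one of us is a knight" - this is TRUE because Olivia is a knight.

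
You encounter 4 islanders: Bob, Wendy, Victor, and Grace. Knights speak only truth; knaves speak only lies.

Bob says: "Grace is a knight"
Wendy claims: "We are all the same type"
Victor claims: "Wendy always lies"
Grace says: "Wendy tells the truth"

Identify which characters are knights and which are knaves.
Bob is a knave.
Wendy is a knave.
Victor is a knight.
Grace is a knave.

Verification:
- Bob (knave) says "Grace is a knight" - this is FALSE (a lie) because Grace is a knave.
- Wendy (knave) says "We are all the same type" - this is FALSE (a lie) because Victor is a knight and Bob, Wendy, and Grace are knaves.
- Victor (knight) says "Wendy always lies" - this is TRUE because Wendy is a knave.
- Grace (knave) says "Wendy tells the truth" - this is FALSE (a lie) because Wendy is a knave.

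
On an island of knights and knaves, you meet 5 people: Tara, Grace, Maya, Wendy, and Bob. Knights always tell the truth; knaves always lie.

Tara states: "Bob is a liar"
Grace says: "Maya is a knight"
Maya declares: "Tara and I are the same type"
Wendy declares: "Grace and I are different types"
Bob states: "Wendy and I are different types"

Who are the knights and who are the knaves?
Tara is a knight.
Grace is a knave.
Maya is a knave.
Wendy is a knave.
Bob is a knave.

Verification:
- Tara (knight) says "Bob is a liar" - this is TRUE because Bob is a knave.
- Grace (knave) says "Maya is a knight" - this is FALSE (a lie) because Maya is a knave.
- Maya (knave) says "Tara and I are the same type" - this is FALSE (a lie) because Maya is a knave and Tara is a knight.
- Wendy (knave) says "Grace and I are different types" - this is FALSE (a lie) because Wendy is a knave and Grace is a knave.
- Bob (knave) says "Wendy and I are different types" - this is FALSE (a lie) because Bob is a knave and Wendy is a knave.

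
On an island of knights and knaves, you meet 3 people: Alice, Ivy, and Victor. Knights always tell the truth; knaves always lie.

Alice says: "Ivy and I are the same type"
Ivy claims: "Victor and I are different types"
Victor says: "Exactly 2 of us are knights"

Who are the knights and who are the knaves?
Alice is a knave.
Ivy is a knight.
Victor is a knave.

Verification:
- Alice (knave) says "Ivy and I are the same type" - this is FALSE (a lie) because Alice is a knave and Ivy is a knight.
- Ivy (knight) says "Victor and I are different types" - this is TRUE because Ivy is a knight and Victor is a knave.
- Victor (knave) says "Exactly 2 of us are knights" - this is FALSE (a lie) because there are 1 knights.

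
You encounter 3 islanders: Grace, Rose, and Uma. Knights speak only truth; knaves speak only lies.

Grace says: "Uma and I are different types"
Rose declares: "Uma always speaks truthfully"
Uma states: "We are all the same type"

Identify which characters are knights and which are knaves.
Grace is a knight.
Rose is a knave.
Uma is a knave.

Verification:
- Grace (knight) says "Uma and I are different types" - this is TRUE because Grace is a knight and Uma is a knave.
- Rose (knave) says "Uma always speaks truthfully" - this is FALSE (a lie) because Uma is a knave.
- Uma (knave) says "We are all the same type" - this is FALSE (a lie) because Grace is a knight and Rose and Uma are knaves.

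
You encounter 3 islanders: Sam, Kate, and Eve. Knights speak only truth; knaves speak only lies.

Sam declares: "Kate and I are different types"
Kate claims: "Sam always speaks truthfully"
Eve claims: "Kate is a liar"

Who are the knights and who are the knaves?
Sam is a knave.
Kate is a knave.
Eve is a knight.

Verification:
- Sam (knave) says "Kate and I are different types" - this is FALSE (a lie) because Sam is a knave and Kate is a knave.
- Kate (knave) says "Sam always speaks truthfully" - this is FALSE (a lie) because Sam is a knave.
- Eve (knight) says "Kate is a liar" - this is TRUE because Kate is a knave.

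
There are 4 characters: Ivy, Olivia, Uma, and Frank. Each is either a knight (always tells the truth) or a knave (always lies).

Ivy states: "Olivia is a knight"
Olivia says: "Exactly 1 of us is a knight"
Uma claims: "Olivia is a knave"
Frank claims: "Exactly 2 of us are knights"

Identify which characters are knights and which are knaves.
Ivy is a knave.
Olivia is a knave.
Uma is a knight.
Frank is a knight.

Verification:
- Ivy (knave) says "Olivia is a knight" - this is FALSE (a lie) because Olivia is a knave.
- Olivia (knave) says "Exactly 1 of us is a knight" - this is FALSE (a lie) because there are 2 knights.
- Uma (knight) says "Olivia is a knave" - this is TRUE because Olivia is a knave.
- Frank (knight) says "Exactly 2 of us are knights" - this is TRUE because there are 2 knights.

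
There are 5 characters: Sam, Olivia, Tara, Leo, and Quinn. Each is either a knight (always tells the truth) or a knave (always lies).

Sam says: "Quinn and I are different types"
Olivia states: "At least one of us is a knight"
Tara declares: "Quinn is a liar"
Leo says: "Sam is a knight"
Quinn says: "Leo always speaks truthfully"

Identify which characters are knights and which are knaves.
Sam is a knave.
Olivia is a knight.
Tara is a knight.
Leo is a knave.
Quinn is a knave.

Verification:
- Sam (knave) says "Quinn and I are different types" - this is FALSE (a lie) because Sam is a knave and Quinn is a knave.
- Olivia (knight) says "At least one of us is a knight" - this is TRUE because Olivia and Tara are knights.
- Tara (knight) says "Quinn is a liar" - this is TRUE because Quinn is a knave.
- Leo (knave) says "Sam is a knight" - this is FALSE (a lie) because Sam is a knave.
- Quinn (knave) says "Leo always speaks truthfully" - this is FALSE (a lie) because Leo is a knave.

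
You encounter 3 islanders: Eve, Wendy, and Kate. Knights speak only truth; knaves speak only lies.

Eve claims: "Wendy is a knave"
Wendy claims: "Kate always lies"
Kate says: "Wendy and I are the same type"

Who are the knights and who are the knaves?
Eve is a knave.
Wendy is a knight.
Kate is a knave.

Verification:
- Eve (knave) says "Wendy is a knave" - this is FALSE (a lie) because Wendy is a knight.
- Wendy (knight) says "Kate always lies" - this is TRUE because Kate is a knave.
- Kate (knave) says "Wendy and I are the same type" - this is FALSE (a lie) because Kate is a knave and Wendy is a knight.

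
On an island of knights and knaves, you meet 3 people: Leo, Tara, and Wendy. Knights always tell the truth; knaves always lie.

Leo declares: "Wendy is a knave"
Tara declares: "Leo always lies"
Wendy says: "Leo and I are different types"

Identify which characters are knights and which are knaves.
Leo is a knave.
Tara is a knight.
Wendy is a knight.

Verification:
- Leo (knave) says "Wendy is a knave" - this is FALSE (a lie) because Wendy is a knight.
- Tara (knight) says "Leo always lies" - this is TRUE because Leo is a knave.
- Wendy (knight) says "Leo and I are different types" - this is TRUE because Wendy is a knight and Leo is a knave.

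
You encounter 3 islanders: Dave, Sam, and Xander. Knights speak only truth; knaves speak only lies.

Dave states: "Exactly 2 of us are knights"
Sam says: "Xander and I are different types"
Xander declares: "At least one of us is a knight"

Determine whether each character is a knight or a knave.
Dave is a knave.
Sam is a knave.
Xander is a knave.

Verification:
- Dave (knave) says "Exactly 2 of us are knights" - this is FALSE (a lie) because there are 0 knights.
- Sam (knave) says "Xander and I are different types" - this is FALSE (a lie) because Sam is a knave and Xander is a knave.
- Xander (knave) says "At least one of us is a knight" - this is FALSE (a lie) because no one is a knight.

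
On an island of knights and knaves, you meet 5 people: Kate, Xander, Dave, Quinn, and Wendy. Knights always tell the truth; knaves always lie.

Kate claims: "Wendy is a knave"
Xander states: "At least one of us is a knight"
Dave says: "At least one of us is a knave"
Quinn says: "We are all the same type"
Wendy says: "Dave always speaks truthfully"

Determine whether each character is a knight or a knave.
Kate is a knave.
Xander is a knight.
Dave is a knight.
Quinn is a knave.
Wendy is a knight.

Verification:
- Kate (knave) says "Wendy is a knave" - this is FALSE (a lie) because Wendy is a knight.
- Xander (knight) says "At least one of us is a knight" - this is TRUE because Xander, Dave, and Wendy are knights.
- Dave (knight) says "At least one of us is a knave" - this is TRUE because Kate and Quinn are knaves.
- Quinn (knave) says "We are all the same type" - this is FALSE (a lie) because Xander, Dave, and Wendy are knights and Kate and Quinn are knaves.
- Wendy (knight) says "Dave always speaks truthfully" - this is TRUE because Dave is a knight.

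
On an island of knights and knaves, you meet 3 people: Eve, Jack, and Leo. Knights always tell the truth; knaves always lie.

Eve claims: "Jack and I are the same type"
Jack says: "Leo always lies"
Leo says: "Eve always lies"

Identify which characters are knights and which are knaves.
Eve is a knight.
Jack is a knight.
Leo is a knave.

Verification:
- Eve (knight) says "Jack and I are the same type" - this is TRUE because Eve is a knight and Jack is a knight.
- Jack (knight) says "Leo always lies" - this is TRUE because Leo is a knave.
- Leo (knave) says "Eve always lies" - this is FALSE (a lie) because Eve is a knight.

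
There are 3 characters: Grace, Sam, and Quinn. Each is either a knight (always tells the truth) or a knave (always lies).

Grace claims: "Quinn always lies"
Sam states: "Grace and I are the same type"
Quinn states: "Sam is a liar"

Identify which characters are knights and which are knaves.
Grace is a knight.
Sam is a knight.
Quinn is a knave.

Verification:
- Grace (knight) says "Quinn always lies" - this is TRUE because Quinn is a knave.
- Sam (knight) says "Grace and I are the same type" - this is TRUE because Sam is a knight and Grace is a knight.
- Quinn (knave) says "Sam is a liar" - this is FALSE (a lie) because Sam is a knight.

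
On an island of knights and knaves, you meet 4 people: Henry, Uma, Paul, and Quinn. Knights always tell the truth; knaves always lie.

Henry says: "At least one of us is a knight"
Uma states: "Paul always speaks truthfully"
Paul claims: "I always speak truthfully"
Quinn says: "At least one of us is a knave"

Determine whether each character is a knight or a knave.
Henry is a knight.
Uma is a knave.
Paul is a knave.
Quinn is a knight.

Verification:
- Henry (knight) says "At least one of us is a knight" - this is TRUE because Henry and Quinn are knights.
- Uma (knave) says "Paul always speaks truthfully" - this is FALSE (a lie) because Paul is a knave.
- Paul (knave) says "I always speak truthfully" - this is FALSE (a lie) because Paul is a knave.
- Quinn (knight) says "At least one of us is a knave" - this is TRUE because Uma and Paul are knaves.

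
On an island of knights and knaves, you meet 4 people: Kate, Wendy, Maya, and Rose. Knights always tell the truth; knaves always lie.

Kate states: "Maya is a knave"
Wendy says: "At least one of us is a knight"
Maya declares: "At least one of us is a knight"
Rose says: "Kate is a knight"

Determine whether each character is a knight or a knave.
Kate is a knave.
Wendy is a knight.
Maya is a knight.
Rose is a knave.

Verification:
- Kate (knave) says "Maya is a knave" - this is FALSE (a lie) because Maya is a knight.
- Wendy (knight) says "At least one of us is a knight" - this is TRUE because Wendy and Maya are knights.
- Maya (knight) says "At least one of us is a knight" - this is TRUE because Wendy and Maya are knights.
- Rose (knave) says "Kate is a knight" - this is FALSE (a lie) because Kate is a knave.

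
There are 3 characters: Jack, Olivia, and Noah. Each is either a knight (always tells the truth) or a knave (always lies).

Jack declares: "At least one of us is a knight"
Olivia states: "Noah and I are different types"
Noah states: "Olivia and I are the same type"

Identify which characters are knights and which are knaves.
Jack is a knight.
Olivia is a knight.
Noah is a knave.

Verification:
- Jack (knight) says "At least one of us is a knight" - this is TRUE because Jack and Olivia are knights.
- Olivia (knight) says "Noah and I are different types" - this is TRUE because Olivia is a knight and Noah is a knave.
- Noah (knave) says "Olivia and I are the same type" - this is FALSE (a lie) because Noah is a knave and Olivia is a knight.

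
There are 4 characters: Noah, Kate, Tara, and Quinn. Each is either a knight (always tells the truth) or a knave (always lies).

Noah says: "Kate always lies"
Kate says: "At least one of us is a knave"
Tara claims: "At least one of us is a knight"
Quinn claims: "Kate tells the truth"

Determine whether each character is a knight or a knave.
Noah is a knave.
Kate is a knight.
Tara is a knight.
Quinn is a knight.

Verification:
- Noah (knave) says "Kate always lies" - this is FALSE (a lie) because Kate is a knight.
- Kate (knight) says "At least one of us is a knave" - this is TRUE because Noah is a knave.
- Tara (knight) says "At least one of us is a knight" - this is TRUE because Kate, Tara, and Quinn are knights.
- Quinn (knight) says "Kate tells the truth" - this is TRUE because Kate is a knight.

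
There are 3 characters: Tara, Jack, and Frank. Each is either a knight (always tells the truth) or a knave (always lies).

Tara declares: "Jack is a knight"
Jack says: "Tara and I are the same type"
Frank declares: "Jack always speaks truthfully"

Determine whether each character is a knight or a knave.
Tara is a knight.
Jack is a knight.
Frank is a knight.

Verification:
- Tara (knight) says "Jack is a knight" - this is TRUE because Jack is a knight.
- Jack (knight) says "Tara and I are the same type" - this is TRUE because Jack is a knight and Tara is a knight.
- Frank (knight) says "Jack always speaks truthfully" - this is TRUE because Jack is a knight.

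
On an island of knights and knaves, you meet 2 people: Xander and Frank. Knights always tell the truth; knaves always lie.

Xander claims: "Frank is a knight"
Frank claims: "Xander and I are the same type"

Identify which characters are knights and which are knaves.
Xander is a knight.
Frank is a knight.

Verification:
- Xander (knight) says "Frank is a knight" - this is TRUE because Frank is a knight.
- Frank (knight) says "Xander and I are the same type" - this is TRUE because Frank is a knight and Xander is a knight.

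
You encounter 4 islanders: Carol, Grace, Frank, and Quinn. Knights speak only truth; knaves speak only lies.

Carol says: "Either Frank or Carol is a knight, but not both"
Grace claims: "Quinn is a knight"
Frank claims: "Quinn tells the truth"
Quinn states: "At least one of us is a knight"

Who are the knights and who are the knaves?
Carol is a knave.
Grace is a knave.
Frank is a knave.
Quinn is a knave.

Verification:
- Carol (knave) says "Either Frank or Carol is a knight, but not both" - this is FALSE (a lie) because Frank is a knave and Carol is a knave.
- Grace (knave) says "Quinn is a knight" - this is FALSE (a lie) because Quinn is a knave.
- Frank (knave) says "Quinn tells the truth" - this is FALSE (a lie) because Quinn is a knave.
- Quinn (knave) says "At least one of us is a knight" - this is FALSE (a lie) because no one is a knight.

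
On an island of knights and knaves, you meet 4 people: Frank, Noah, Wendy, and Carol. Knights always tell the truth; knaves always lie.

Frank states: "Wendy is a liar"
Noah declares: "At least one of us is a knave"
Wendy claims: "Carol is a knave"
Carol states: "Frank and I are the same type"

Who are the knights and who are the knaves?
Frank is a knight.
Noah is a knight.
Wendy is a knave.
Carol is a knight.

Verification:
- Frank (knight) says "Wendy is a liar" - this is TRUE because Wendy is a knave.
- Noah (knight) says "At least one of us is a knave" - this is TRUE because Wendy is a knave.
- Wendy (knave) says "Carol is a knave" - this is FALSE (a lie) because Carol is a knight.
- Carol (knight) says "Frank and I are the same type" - this is TRUE because Carol is a knight and Frank is a knight.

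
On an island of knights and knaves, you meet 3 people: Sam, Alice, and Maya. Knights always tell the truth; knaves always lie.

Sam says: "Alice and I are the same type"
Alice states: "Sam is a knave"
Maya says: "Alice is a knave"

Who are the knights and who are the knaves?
Sam is a knave.
Alice is a knight.
Maya is a knave.

Verification:
- Sam (knave) says "Alice and I are the same type" - this is FALSE (a lie) because Sam is a knave and Alice is a knight.
- Alice (knight) says "Sam is a knave" - this is TRUE because Sam is a knave.
- Maya (knave) says "Alice is a knave" - this is FALSE (a lie) because Alice is a knight.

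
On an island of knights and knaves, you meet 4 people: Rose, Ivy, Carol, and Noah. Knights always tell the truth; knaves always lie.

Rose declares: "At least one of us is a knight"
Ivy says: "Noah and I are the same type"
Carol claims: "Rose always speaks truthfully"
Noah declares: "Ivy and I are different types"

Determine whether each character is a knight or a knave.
Rose is a knight.
Ivy is a knave.
Carol is a knight.
Noah is a knight.

Verification:
- Rose (knight) says "At least one of us is a knight" - this is TRUE because Rose, Carol, and Noah are knights.
- Ivy (knave) says "Noah and I are the same type" - this is FALSE (a lie) because Ivy is a knave and Noah is a knight.
- Carol (knight) says "Rose always speaks truthfully" - this is TRUE because Rose is a knight.
- Noah (knight) says "Ivy and I are different types" - this is TRUE because Noah is a knight and Ivy is a knave.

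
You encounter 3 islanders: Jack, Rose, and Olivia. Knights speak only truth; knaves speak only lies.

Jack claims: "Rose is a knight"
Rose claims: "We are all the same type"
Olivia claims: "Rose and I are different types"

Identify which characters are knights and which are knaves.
Jack is a knave.
Rose is a knave.
Olivia is a knight.

Verification:
- Jack (knave) says "Rose is a knight" - this is FALSE (a lie) because Rose is a knave.
- Rose (knave) says "We are all the same type" - this is FALSE (a lie) because Olivia is a knight and Jack and Rose are knaves.
- Olivia (knight) says "Rose and I are different types" - this is TRUE because Olivia is a knight and Rose is a knave.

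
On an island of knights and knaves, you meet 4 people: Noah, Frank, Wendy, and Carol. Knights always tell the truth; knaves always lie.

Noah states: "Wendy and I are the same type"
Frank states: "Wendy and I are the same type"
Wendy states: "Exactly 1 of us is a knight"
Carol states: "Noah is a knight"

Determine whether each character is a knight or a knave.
Noah is a knave.
Frank is a knave.
Wendy is a knight.
Carol is a knave.

Verification:
- Noah (knave) says "Wendy and I are the same type" - this is FALSE (a lie) because Noah is a knave and Wendy is a knight.
- Frank (knave) says "Wendy and I are the same type" - this is FALSE (a lie) because Frank is a knave and Wendy is a knight.
- Wendy (knight) says "Exactly 1 of us is a knight" - this is TRUE because there are 1 knights.
- Carol (knave) says "Noah is a knight" - this is FALSE (a lie) because Noah is a knave.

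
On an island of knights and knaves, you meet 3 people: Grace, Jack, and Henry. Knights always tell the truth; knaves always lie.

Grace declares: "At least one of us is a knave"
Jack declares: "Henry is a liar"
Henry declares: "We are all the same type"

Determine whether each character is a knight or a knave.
Grace is a knight.
Jack is a knight.
Henry is a knave.

Verification:
- Grace (knight) says "At least one of us is a knave" - this is TRUE because Henry is a knave.
- Jack (knight) says "Henry is a liar" - this is TRUE because Henry is a knave.
- Henry (knave) says "We are all the same type" - this is FALSE (a lie) because Grace and Jack are knights and Henry is a knave.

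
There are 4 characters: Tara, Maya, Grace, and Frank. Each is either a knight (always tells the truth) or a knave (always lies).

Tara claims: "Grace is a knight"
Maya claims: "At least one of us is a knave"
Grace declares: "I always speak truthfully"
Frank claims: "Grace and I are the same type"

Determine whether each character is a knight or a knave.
Tara is a knight.
Maya is a knight.
Grace is a knight.
Frank is a knave.

Verification:
- Tara (knight) says "Grace is a knight" - this is TRUE because Grace is a knight.
- Maya (knight) says "At least one of us is a knave" - this is TRUE because Frank is a knave.
- Grace (knight) says "I always speak truthfully" - this is TRUE because Grace is a knight.
- Frank (knave) says "Grace and I are the same type" - this is FALSE (a lie) because Frank is a knave and Grace is a knight.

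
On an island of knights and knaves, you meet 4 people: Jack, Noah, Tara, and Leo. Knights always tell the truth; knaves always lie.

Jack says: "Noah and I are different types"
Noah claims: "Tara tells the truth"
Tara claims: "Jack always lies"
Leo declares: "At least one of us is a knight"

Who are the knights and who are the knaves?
Jack is a knight.
Noah is a knave.
Tara is a knave.
Leo is a knight.

Verification:
- Jack (knight) says "Noah and I are different types" - this is TRUE because Jack is a knight and Noah is a knave.
- Noah (knave) says "Tara tells the truth" - this is FALSE (a lie) because Tara is a knave.
- Tara (knave) says "Jack always lies" - this is FALSE (a lie) because Jack is a knight.
- Leo (knight) says "At least one of us is a knight" - this is TRUE because Jack and Leo are knights.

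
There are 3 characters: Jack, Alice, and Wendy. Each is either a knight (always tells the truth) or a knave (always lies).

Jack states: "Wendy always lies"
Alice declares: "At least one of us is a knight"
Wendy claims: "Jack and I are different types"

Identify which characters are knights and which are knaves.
Jack is a knave.
Alice is a knight.
Wendy is a knight.

Verification:
- Jack (knave) says "Wendy always lies" - this is FALSE (a lie) because Wendy is a knight.
- Alice (knight) says "At least one of us is a knight" - this is TRUE because Alice and Wendy are knights.
- Wendy (knight) says "Jack and I are different types" - this is TRUE because Wendy is a knight and Jack is a knave.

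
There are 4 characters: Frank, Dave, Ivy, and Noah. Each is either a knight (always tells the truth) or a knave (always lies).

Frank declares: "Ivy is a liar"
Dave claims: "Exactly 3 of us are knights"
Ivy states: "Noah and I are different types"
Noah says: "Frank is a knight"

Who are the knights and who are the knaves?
Frank is a knave.
Dave is a knave.
Ivy is a knight.
Noah is a knave.

Verification:
- Frank (knave) says "Ivy is a liar" - this is FALSE (a lie) because Ivy is a knight.
- Dave (knave) says "Exactly 3 of us are knights" - this is FALSE (a lie) because there are 1 knights.
- Ivy (knight) says "Noah and I are different types" - this is TRUE because Ivy is a knight and Noah is a knave.
- Noah (knave) says "Frank is a knight" - this is FALSE (a lie) because Frank is a knave.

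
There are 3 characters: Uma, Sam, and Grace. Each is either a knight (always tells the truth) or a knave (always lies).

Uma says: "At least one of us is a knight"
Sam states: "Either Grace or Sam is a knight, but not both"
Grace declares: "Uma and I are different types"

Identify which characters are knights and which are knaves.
Uma is a knave.
Sam is a knave.
Grace is a knave.

Verification:
- Uma (knave) says "At least one of us is a knight" - this is FALSE (a lie) because no one is a knight.
- Sam (knave) says "Either Grace or Sam is a knight, but not both" - this is FALSE (a lie) because Grace is a knave and Sam is a knave.
- Grace (knave) says "Uma and I are different types" - this is FALSE (a lie) because Grace is a knave and Uma is a knave.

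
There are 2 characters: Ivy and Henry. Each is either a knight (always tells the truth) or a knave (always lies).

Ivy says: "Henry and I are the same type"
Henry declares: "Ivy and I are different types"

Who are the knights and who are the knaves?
Ivy is a knave.
Henry is a knight.

Verification:
- Ivy (knave) says "Henry and I are the same type" - this is FALSE (a lie) because Ivy is a knave and Henry is a knight.
- Henry (knight) says "Ivy and I are different types" - this is TRUE because Henry is a knight and Ivy is a knave.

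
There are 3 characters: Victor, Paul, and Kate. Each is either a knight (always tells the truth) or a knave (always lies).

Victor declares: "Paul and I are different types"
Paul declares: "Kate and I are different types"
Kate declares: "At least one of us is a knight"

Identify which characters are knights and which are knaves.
Victor is a knave.
Paul is a knave.
Kate is a knave.

Verification:
- Victor (knave) says "Paul and I are different types" - this is FALSE (a lie) because Victor is a knave and Paul is a knave.
- Paul (knave) says "Kate and I are different types" - this is FALSE (a lie) because Paul is a knave and Kate is a knave.
- Kate (knave) says "At least one of us is a knight" - this is FALSE (a lie) because no one is a knight.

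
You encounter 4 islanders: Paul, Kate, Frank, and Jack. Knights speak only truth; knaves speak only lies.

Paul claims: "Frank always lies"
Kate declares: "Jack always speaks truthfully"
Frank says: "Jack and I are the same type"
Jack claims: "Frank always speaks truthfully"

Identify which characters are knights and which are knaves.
Paul is a knave.
Kate is a knight.
Frank is a knight.
Jack is a knight.

Verification:
- Paul (knave) says "Frank always lies" - this is FALSE (a lie) because Frank is a knight.
- Kate (knight) says "Jack always speaks truthfully" - this is TRUE because Jack is a knight.
- Frank (knight) says "Jack and I are the same type" - this is TRUE because Frank is a knight and Jack is a knight.
- Jack (knight) says "Frank always speaks truthfully" - this is TRUE because Frank is a knight.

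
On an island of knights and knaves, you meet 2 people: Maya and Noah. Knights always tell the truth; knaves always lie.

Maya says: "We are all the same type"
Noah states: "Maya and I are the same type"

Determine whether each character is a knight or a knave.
Maya is a knight.
Noah is a knight.

Verification:
- Maya (knight) says "We are all the same type" - this is TRUE because Maya and Noah are knights.
- Noah (knight) says "Maya and I are the same type" - this is TRUE because Noah is a knight and Maya is a knight.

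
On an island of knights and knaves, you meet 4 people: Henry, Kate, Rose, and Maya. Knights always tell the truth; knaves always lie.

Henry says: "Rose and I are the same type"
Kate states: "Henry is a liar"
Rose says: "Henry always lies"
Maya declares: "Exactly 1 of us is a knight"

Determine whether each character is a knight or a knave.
Henry is a knave.
Kate is a knight.
Rose is a knight.
Maya is a knave.

Verification:
- Henry (knave) says "Rose and I are the same type" - this is FALSE (a lie) because Henry is a knave and Rose is a knight.
- Kate (knight) says "Henry is a liar" - this is TRUE because Henry is a knave.
- Rose (knight) says "Henry always lies" - this is TRUE because Henry is a knave.
- Maya (knave) says "Exactly 1 of us is a knight" - this is FALSE (a lie) because there are 2 knights.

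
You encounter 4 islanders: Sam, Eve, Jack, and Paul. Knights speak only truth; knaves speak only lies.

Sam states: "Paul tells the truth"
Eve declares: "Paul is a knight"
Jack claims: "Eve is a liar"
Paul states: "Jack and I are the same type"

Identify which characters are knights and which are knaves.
Sam is a knave.
Eve is a knave.
Jack is a knight.
Paul is a knave.

Verification:
- Sam (knave) says "Paul tells the truth" - this is FALSE (a lie) because Paul is a knave.
- Eve (knave) says "Paul is a knight" - this is FALSE (a lie) because Paul is a knave.
- Jack (knight) says "Eve is a liar" - this is TRUE because Eve is a knave.
- Paul (knave) says "Jack and I are the same type" - this is FALSE (a lie) because Paul is a knave and Jack is a knight.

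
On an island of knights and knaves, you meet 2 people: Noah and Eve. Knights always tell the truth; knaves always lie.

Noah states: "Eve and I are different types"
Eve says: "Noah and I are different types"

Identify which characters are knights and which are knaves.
Noah is a knave.
Eve is a knave.

Verification:
- Noah (knave) says "Eve and I are different types" - this is FALSE (a lie) because Noah is a knave and Eve is a knave.
- Eve (knave) says "Noah and I are different types" - this is FALSE (a lie) because Eve is a knave and Noah is a knave.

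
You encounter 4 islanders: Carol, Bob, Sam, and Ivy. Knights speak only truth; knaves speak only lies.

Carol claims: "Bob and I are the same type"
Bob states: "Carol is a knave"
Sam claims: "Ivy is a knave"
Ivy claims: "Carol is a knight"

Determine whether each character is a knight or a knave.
Carol is a knave.
Bob is a knight.
Sam is a knight.
Ivy is a knave.

Verification:
- Carol (knave) says "Bob and I are the same type" - this is FALSE (a lie) because Carol is a knave and Bob is a knight.
- Bob (knight) says "Carol is a knave" - this is TRUE because Carol is a knave.
- Sam (knight) says "Ivy is a knave" - this is TRUE because Ivy is a knave.
- Ivy (knave) says "Carol is a knight" - this is FALSE (a lie) because Carol is a knave.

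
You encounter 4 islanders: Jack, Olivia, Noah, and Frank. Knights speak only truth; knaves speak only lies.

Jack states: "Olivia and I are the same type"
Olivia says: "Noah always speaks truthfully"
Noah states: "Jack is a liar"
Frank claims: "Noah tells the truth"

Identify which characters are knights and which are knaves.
Jack is a knave.
Olivia is a knight.
Noah is a knight.
Frank is a knight.

Verification:
- Jack (knave) says "Olivia and I are the same type" - this is FALSE (a lie) because Jack is a knave and Olivia is a knight.
- Olivia (knight) says "Noah always speaks truthfully" - this is TRUE because Noah is a knight.
- Noah (knight) says "Jack is a liar" - this is TRUE because Jack is a knave.
- Frank (knight) says "Noah tells the truth" - this is TRUE because Noah is a knight.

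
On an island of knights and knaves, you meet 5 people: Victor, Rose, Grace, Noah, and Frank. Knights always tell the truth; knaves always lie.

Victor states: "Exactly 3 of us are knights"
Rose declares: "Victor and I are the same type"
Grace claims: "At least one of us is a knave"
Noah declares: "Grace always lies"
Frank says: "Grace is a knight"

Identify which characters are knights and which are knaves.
Victor is a knight.
Rose is a knave.
Grace is a knight.
Noah is a knave.
Frank is a knight.

Verification:
- Victor (knight) says "Exactly 3 of us are knights" - this is TRUE because there are 3 knights.
- Rose (knave) says "Victor and I are the same type" - this is FALSE (a lie) because Rose is a knave and Victor is a knight.
- Grace (knight) says "At least one of us is a knave" - this is TRUE because Rose and Noah are knaves.
- Noah (knave) says "Grace always lies" - this is FALSE (a lie) because Grace is a knight.
- Frank (knight) says "Grace is a knight" - this is TRUE because Grace is a knight.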